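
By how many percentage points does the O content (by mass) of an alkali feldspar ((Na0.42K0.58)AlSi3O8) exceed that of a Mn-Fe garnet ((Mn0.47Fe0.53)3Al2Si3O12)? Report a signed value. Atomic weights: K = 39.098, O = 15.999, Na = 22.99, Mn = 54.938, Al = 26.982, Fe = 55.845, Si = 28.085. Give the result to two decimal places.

8.46 percentage points

M((Na0.42K0.58)AlSi3O8) = 271.562 g/mol, so wt% O = 127.992/271.562 × 100 = 47.13%.
M((Mn0.47Fe0.53)3Al2Si3O12) = 496.463 g/mol, so wt% O = 191.988/496.463 × 100 = 38.67%.
47.13 − 38.67 = 8.46 pp.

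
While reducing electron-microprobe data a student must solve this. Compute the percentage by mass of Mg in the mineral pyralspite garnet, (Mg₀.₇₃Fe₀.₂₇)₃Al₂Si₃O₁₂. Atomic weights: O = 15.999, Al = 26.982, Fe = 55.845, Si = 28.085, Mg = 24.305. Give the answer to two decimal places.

Formula mass = 2.19·24.305 + 0.81·55.845 + 2·26.982 + 3·28.085 + 12·15.999 = 428.669 g/mol, of which 53.228 g is Mg.
So Mg makes up 53.228/428.669 = 0.1242 of the mass, i.e. 12.42%.

12.42 wt%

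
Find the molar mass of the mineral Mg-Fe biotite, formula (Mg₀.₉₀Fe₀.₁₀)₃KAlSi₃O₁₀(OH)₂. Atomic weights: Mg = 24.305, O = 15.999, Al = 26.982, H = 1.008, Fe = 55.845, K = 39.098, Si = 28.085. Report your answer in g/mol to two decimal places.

M = 2.70*24.305 + 0.30*55.845 + 1*39.098 + 1*26.982 + 3*28.085 + 12*15.999 + 2*1.008

426.72 g/mol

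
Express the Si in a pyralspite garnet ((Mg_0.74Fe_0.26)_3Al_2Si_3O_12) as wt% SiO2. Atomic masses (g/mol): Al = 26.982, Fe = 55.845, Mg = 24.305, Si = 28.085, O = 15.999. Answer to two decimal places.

42.14 wt%

Formula mass = 427.723 g/mol.
3 Si → 3.0000 mol SiO2 per formula unit; M(SiO2) = 60.083, so SiO2 mass = 180.249 g.
180.249/427.723 × 100 = 42.14 wt%.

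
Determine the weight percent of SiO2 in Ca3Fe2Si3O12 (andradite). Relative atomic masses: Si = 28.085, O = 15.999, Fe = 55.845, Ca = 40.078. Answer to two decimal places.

Molar mass of Ca3Fe2Si3O12 = 3×40.078 + 2×55.845 + 3×28.085 + 12×15.999 = 508.167 g/mol.
Each formula unit contains 3 Si, equivalent to 3/1 = 3.0000 mol SiO2.
M(SiO2) = 1×28.085 + 2×15.999 = 60.083 g/mol.
Mass of SiO2 per formula unit = 3.0000 × 60.083 = 180.249 g.
SiO2 wt% = 180.249 / 508.167 × 100 = 35.47%.

35.47 wt%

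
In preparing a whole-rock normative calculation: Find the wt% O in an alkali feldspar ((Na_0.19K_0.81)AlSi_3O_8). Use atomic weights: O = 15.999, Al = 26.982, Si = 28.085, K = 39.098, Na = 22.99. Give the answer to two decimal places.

46.50 weight percent

Formula mass = 0.19×22.99 + 0.81×39.098 + 1×26.982 + 3×28.085 + 8×15.999 = 275.266 g/mol, of which 127.992 g is O.
So O makes up 127.992/275.266 = 0.4650 of the mass, i.e. 46.50%.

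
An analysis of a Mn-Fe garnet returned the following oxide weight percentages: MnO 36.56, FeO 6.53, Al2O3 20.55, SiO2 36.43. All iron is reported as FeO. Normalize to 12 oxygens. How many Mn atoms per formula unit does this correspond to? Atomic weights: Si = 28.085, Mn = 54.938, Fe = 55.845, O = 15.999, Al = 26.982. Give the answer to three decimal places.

36.56 wt% MnO ÷ 70.937 g/mol = 0.51539 mol, giving 0.51539 Mn and 0.51539 O.
6.53 wt% FeO ÷ 71.844 g/mol = 0.09089 mol, giving 0.09089 Fe and 0.09089 O.
20.55 wt% Al2O3 ÷ 101.961 g/mol = 0.20155 mol, giving 0.40310 Al and 0.60465 O.
36.43 wt% SiO2 ÷ 60.083 g/mol = 0.60633 mol, giving 0.60633 Si and 1.21266 O.
Oxygen sums to 2.42359; scaling by 12/2.42359 = 4.95133 puts the formula on 12 O.
Mn: 0.51539 × 4.95133 = 2.552 atoms per formula unit.

2.552 Mn apfu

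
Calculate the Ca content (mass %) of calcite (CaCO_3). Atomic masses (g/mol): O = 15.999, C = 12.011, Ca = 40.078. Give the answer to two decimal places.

40.04 mass %

Formula mass = 1·40.078 + 1·12.011 + 3·15.999 = 100.086 g/mol, of which 40.078 g is Ca.
So Ca makes up 40.078/100.086 = 0.4004 of the mass, i.e. 40.04%.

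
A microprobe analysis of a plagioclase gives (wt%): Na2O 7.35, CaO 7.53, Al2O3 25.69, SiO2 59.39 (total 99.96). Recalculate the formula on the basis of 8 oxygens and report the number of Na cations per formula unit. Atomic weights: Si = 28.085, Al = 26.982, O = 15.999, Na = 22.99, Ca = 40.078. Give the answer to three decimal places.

7.35 wt% Na2O ÷ 61.979 g/mol = 0.11859 mol, giving 0.23718 Na and 0.11859 O.
7.53 wt% CaO ÷ 56.077 g/mol = 0.13428 mol, giving 0.13428 Ca and 0.13428 O.
25.69 wt% Al2O3 ÷ 101.961 g/mol = 0.25196 mol, giving 0.50392 Al and 0.75588 O.
59.39 wt% SiO2 ÷ 60.083 g/mol = 0.98847 mol, giving 0.98847 Si and 1.97694 O.
Oxygen sums to 2.98569; scaling by 8/2.98569 = 2.67945 puts the formula on 8 O.
Na: 0.23718 × 2.67945 = 0.636 atoms per formula unit.

0.636 Na apfu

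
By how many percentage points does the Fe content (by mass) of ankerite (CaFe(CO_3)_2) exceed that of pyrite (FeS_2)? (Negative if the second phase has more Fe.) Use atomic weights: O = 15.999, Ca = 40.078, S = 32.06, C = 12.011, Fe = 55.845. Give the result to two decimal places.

-20.69 percentage points

First mineral: 55.845 g Fe in 215.939 g formula = 25.86 wt% Fe.
Second mineral: 55.845 g Fe in 119.965 g formula = 46.55 wt% Fe.
25.86% − 46.55% gives a difference of -20.69 percentage points.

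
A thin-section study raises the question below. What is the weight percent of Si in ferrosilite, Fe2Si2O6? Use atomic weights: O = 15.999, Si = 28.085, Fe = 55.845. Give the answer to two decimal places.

21.29 weight percent

M(Fe2Si2O6) = 263.854 g/mol.
Si contributes 2 × 28.085 = 56.170 g per mole.
56.170/263.854 = 0.2129 → 21.29%.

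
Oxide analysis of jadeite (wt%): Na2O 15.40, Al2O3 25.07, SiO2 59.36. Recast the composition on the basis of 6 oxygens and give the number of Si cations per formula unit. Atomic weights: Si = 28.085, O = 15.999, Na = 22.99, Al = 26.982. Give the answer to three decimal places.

2.001 Si apfu

15.40 wt% Na2O ÷ 61.979 g/mol = 0.24847 mol, giving 0.49694 Na and 0.24847 O.
25.07 wt% Al2O3 ÷ 101.961 g/mol = 0.24588 mol, giving 0.49176 Al and 0.73764 O.
59.36 wt% SiO2 ÷ 60.083 g/mol = 0.98797 mol, giving 0.98797 Si and 1.97594 O.
Oxygen sums to 2.96205; scaling by 6/2.96205 = 2.02562 puts the formula on 6 O.
Si: 0.98797 × 2.02562 = 2.001 atoms per formula unit.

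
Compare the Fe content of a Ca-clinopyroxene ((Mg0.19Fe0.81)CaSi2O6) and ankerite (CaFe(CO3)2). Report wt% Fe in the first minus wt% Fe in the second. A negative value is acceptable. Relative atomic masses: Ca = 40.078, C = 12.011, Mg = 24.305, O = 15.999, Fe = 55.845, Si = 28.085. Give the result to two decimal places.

-7.18 percentage points

M((Mg0.19Fe0.81)CaSi2O6) = 242.094 g/mol, so wt% Fe = 45.234/242.094 × 100 = 18.68%.
M(CaFe(CO3)2) = 215.939 g/mol, so wt% Fe = 55.845/215.939 × 100 = 25.86%.
18.68 − 25.86 = -7.18 pp.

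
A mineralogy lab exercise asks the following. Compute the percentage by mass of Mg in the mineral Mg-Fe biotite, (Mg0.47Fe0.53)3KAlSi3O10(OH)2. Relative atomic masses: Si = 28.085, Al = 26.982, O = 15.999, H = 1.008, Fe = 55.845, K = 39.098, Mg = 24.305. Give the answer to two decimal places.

7.33 mass %

Molar mass of (Mg0.47Fe0.53)3KAlSi3O10(OH)2: 1.41×24.305 + 1.59×55.845 + 1×39.098 + 1×26.982 + 3×28.085 + 12×15.999 + 2×1.008 = 467.403 g/mol.
Mass of Mg per formula unit: 1.41 × 24.305 = 34.270 g.
Weight fraction Mg = 34.270 / 467.403 = 0.0733.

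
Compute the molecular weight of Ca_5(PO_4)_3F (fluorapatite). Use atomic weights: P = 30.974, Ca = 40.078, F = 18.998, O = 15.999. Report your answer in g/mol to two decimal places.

M = 5*40.078 + 3*30.974 + 12*15.999 + 1*18.998

504.30 g/mol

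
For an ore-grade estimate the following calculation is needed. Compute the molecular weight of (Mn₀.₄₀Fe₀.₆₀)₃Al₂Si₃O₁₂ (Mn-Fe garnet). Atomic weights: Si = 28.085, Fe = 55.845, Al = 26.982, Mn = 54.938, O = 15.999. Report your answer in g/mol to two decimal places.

496.65 g/mol

Mn: 1.20 × 54.938 = 65.9256
Fe: 1.80 × 55.845 = 100.5210
Al: 2 × 26.982 = 53.9640
Si: 3 × 28.085 = 84.2550
O: 12 × 15.999 = 191.9880
Summing the contributions gives the formula mass.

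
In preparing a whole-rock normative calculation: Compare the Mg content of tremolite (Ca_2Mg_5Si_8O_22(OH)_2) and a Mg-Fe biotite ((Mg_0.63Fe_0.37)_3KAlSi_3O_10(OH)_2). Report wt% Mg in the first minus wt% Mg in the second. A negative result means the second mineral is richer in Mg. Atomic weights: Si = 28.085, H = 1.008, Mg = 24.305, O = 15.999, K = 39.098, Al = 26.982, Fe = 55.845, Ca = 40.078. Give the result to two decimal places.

Mg in Ca_2Mg_5Si_8O_22(OH)_2: molar mass 812.353 g/mol; 5×24.305 = 121.525 g → 14.96 wt%.
Mg in (Mg_0.63Fe_0.37)_3KAlSi_3O_10(OH)_2: molar mass 452.263 g/mol; 1.89×24.305 = 45.936 g → 10.16 wt%.
Difference = 14.96 − 10.16 = 4.80 percentage points.

4.80 percentage points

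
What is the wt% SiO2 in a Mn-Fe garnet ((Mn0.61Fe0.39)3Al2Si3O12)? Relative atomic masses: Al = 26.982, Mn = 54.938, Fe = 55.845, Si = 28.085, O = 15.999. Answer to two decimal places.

Molar mass of (Mn0.61Fe0.39)3Al2Si3O12 = 1.83*54.938 + 1.17*55.845 + 2*26.982 + 3*28.085 + 12*15.999 = 496.082 g/mol.
Each formula unit contains 3 Si, equivalent to 3/1 = 3.0000 mol SiO2.
M(SiO2) = 1×28.085 + 2×15.999 = 60.083 g/mol.
Mass of SiO2 per formula unit = 3.0000 × 60.083 = 180.249 g.
SiO2 wt% = 180.249 / 496.082 × 100 = 36.33%.

36.33 wt%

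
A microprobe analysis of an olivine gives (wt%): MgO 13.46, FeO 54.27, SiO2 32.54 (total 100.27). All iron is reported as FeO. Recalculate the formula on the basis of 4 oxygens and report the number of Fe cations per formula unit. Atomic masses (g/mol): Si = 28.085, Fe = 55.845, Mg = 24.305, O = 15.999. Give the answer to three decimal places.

MgO: 13.46/40.304 = 0.33396 mol → 0.33396 mol Mg, 0.33396 mol O.
FeO: 54.27/71.844 = 0.75539 mol → 0.75539 mol Fe, 0.75539 mol O.
SiO2: 32.54/60.083 = 0.54158 mol → 0.54158 mol Si, 1.08316 mol O.
Total oxygen = 2.17251 mol. Normalization factor = 4/2.17251 = 1.84119.
Fe per 4 O = 0.75539 × 1.84119 = 1.391.

1.391 Fe apfu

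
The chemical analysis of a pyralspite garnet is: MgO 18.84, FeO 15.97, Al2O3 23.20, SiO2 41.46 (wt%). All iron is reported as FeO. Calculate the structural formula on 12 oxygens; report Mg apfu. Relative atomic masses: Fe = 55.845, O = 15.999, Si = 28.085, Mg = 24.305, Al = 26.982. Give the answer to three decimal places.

2.038 Mg apfu

18.84 wt% MgO ÷ 40.304 g/mol = 0.46745 mol, giving 0.46745 Mg and 0.46745 O.
15.97 wt% FeO ÷ 71.844 g/mol = 0.22229 mol, giving 0.22229 Fe and 0.22229 O.
23.20 wt% Al2O3 ÷ 101.961 g/mol = 0.22754 mol, giving 0.45508 Al and 0.68262 O.
41.46 wt% SiO2 ÷ 60.083 g/mol = 0.69005 mol, giving 0.69005 Si and 1.38010 O.
Oxygen sums to 2.75246; scaling by 12/2.75246 = 4.35974 puts the formula on 12 O.
Mg: 0.46745 × 4.35974 = 2.038 atoms per formula unit.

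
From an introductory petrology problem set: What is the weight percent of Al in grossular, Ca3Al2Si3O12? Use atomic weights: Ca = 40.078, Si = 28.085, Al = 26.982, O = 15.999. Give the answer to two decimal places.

Formula mass = 3·40.078 + 2·26.982 + 3·28.085 + 12·15.999 = 450.441 g/mol, of which 53.964 g is Al.
So Al makes up 53.964/450.441 = 0.1198 of the mass, i.e. 11.98%.

11.98 mass %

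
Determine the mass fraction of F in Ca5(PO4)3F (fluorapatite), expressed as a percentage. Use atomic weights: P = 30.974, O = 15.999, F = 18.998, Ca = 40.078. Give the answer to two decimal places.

3.77 wt%

M(Ca5(PO4)3F) = 504.298 g/mol.
F contributes 1 × 18.998 = 18.998 g per mole.
18.998/504.298 = 0.0377 → 3.77%.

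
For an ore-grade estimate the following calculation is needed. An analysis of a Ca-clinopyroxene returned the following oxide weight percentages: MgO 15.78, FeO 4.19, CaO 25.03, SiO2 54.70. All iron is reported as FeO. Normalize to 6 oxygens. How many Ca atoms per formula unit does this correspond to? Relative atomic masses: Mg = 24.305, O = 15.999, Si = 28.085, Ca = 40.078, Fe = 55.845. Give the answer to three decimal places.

MgO: 15.78/40.304 = 0.39152 mol → 0.39152 mol Mg, 0.39152 mol O.
FeO: 4.19/71.844 = 0.05832 mol → 0.05832 mol Fe, 0.05832 mol O.
CaO: 25.03/56.077 = 0.44635 mol → 0.44635 mol Ca, 0.44635 mol O.
SiO2: 54.70/60.083 = 0.91041 mol → 0.91041 mol Si, 1.82082 mol O.
Total oxygen = 2.71701 mol. Normalization factor = 6/2.71701 = 2.20831.
Ca per 6 O = 0.44635 × 2.20831 = 0.986.

0.986 Ca apfu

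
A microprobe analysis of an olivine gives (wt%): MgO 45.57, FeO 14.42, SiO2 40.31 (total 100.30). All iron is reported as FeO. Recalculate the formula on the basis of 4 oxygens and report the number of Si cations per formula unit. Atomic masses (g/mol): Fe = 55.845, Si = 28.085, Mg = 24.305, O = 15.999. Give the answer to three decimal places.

45.57 wt% MgO ÷ 40.304 g/mol = 1.13066 mol, giving 1.13066 Mg and 1.13066 O.
14.42 wt% FeO ÷ 71.844 g/mol = 0.20071 mol, giving 0.20071 Fe and 0.20071 O.
40.31 wt% SiO2 ÷ 60.083 g/mol = 0.67091 mol, giving 0.67091 Si and 1.34182 O.
Oxygen sums to 2.67319; scaling by 4/2.67319 = 1.49634 puts the formula on 4 O.
Si: 0.67091 × 1.49634 = 1.004 atoms per formula unit.

1.004 Si apfu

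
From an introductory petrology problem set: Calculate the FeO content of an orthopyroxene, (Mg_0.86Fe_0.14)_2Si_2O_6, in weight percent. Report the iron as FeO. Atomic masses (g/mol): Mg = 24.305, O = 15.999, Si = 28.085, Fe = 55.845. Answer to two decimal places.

9.60 wt%

Formula mass = 209.605 g/mol.
0.28 Fe → 0.2800 mol FeO per formula unit; M(FeO) = 71.844, so FeO mass = 20.116 g.
20.116/209.605 × 100 = 9.60 wt%.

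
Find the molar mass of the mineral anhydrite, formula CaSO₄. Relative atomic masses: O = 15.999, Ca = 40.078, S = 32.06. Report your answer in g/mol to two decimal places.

Ca: 1 × 40.078 = 40.0780
S: 1 × 32.06 = 32.0600
O: 4 × 15.999 = 63.9960
Summing the contributions gives the formula mass.

136.13 g/mol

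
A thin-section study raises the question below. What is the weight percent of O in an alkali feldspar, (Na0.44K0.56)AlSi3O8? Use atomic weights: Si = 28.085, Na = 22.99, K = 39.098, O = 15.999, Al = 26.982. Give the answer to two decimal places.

47.19 wt%

Formula mass = 0.44×22.99 + 0.56×39.098 + 1×26.982 + 3×28.085 + 8×15.999 = 271.239 g/mol, of which 127.992 g is O.
So O makes up 127.992/271.239 = 0.4719 of the mass, i.e. 47.19%.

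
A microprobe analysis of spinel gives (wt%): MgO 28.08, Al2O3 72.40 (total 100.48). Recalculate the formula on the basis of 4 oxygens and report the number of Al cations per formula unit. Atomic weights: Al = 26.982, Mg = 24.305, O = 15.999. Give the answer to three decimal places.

MgO: 28.08/40.304 = 0.69671 mol → 0.69671 mol Mg, 0.69671 mol O.
Al2O3: 72.40/101.961 = 0.71008 mol → 1.42016 mol Al, 2.13024 mol O.
Total oxygen = 2.82695 mol. Normalization factor = 4/2.82695 = 1.41495.
Al per 4 O = 1.42016 × 1.41495 = 2.009.

2.009 Al apfu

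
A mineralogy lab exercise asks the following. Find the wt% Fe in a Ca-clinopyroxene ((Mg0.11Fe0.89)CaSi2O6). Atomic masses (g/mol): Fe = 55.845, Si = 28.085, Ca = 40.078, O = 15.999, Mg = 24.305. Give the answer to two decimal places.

M((Mg0.11Fe0.89)CaSi2O6) = 244.618 g/mol.
Fe contributes 0.89 × 55.845 = 49.702 g per mole.
49.702/244.618 = 0.2032 → 20.32%.

20.32 mass %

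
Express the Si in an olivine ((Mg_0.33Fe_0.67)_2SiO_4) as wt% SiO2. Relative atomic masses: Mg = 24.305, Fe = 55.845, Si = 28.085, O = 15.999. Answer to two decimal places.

Molar mass of (Mg_0.33Fe_0.67)_2SiO_4 = 0.66*24.305 + 1.34*55.845 + 1*28.085 + 4*15.999 = 182.955 g/mol.
Each formula unit contains 1 Si, equivalent to 1/1 = 1.0000 mol SiO2.
M(SiO2) = 1×28.085 + 2×15.999 = 60.083 g/mol.
Mass of SiO2 per formula unit = 1.0000 × 60.083 = 60.083 g.
SiO2 wt% = 60.083 / 182.955 × 100 = 32.84%.

32.84 wt%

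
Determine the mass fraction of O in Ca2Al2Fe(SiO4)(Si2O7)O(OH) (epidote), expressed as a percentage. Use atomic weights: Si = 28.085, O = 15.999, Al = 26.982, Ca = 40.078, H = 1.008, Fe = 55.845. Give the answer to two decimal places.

43.04 weight percent

M(Ca2Al2Fe(SiO4)(Si2O7)O(OH)) = 483.215 g/mol.
O contributes 13 × 15.999 = 207.987 g per mole.
207.987/483.215 = 0.4304 → 43.04%.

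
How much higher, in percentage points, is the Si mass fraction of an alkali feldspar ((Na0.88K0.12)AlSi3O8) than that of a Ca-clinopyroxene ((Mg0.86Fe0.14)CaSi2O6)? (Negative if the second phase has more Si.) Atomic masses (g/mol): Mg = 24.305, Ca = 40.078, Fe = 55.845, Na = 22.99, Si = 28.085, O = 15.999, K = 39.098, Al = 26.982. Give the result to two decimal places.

6.48 percentage points

First mineral: 84.255 g Si in 264.152 g formula = 31.90 wt% Si.
Second mineral: 56.170 g Si in 220.963 g formula = 25.42 wt% Si.
31.90% − 25.42% gives a difference of 6.48 percentage points.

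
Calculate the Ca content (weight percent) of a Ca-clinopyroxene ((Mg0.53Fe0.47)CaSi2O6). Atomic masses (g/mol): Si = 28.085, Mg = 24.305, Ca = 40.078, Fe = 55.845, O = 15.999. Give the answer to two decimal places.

Molar mass of (Mg0.53Fe0.47)CaSi2O6: 0.53·24.305 + 0.47·55.845 + 1·40.078 + 2·28.085 + 6·15.999 = 231.371 g/mol.
Mass of Ca per formula unit: 1 × 40.078 = 40.078 g.
Weight fraction Ca = 40.078 / 231.371 = 0.1732.

17.32 weight percent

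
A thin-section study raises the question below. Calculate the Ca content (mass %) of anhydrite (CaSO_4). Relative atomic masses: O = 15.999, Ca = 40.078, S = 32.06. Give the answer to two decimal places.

29.44 mass %

Molar mass of CaSO_4: 1*40.078 + 1*32.06 + 4*15.999 = 136.134 g/mol.
Mass of Ca per formula unit: 1 × 40.078 = 40.078 g.
Weight fraction Ca = 40.078 / 136.134 = 0.2944.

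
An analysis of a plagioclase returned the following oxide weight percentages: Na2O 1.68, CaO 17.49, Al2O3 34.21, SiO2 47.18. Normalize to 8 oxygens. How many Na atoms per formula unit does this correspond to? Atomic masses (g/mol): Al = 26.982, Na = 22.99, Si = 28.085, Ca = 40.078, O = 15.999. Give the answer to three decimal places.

Na2O (M=61.979): mol = 0.02711; Na = 0.05422, O = 0.02711.
CaO (M=56.077): mol = 0.31189; Ca = 0.31189, O = 0.31189.
Al2O3 (M=101.961): mol = 0.33552; Al = 0.67104, O = 1.00656.
SiO2 (M=60.083): mol = 0.78525; Si = 0.78525, O = 1.57050.
ΣO = 2.91606; factor = 8/ΣO = 2.74343.
Na apfu = 0.05422 × 2.74343 = 0.149.

0.149 Na apfu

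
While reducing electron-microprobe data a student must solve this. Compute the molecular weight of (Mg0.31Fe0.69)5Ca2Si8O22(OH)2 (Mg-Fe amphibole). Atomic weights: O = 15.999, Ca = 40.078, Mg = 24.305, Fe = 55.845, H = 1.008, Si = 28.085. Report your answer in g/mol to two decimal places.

The formula mass is the sum 1.55×24.305 + 3.45×55.845 + 2×40.078 + 8×28.085 + 24×15.999 + 2×1.008.

921.17 g/mol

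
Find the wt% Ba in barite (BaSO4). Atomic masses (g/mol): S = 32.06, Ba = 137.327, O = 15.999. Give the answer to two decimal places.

M(BaSO4) = 233.383 g/mol.
Ba contributes 1 × 137.327 = 137.327 g per mole.
137.327/233.383 = 0.5884 → 58.84%.

58.84 mass %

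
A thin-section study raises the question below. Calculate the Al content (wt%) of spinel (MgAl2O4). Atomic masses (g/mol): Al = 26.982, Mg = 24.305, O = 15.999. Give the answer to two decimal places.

37.93 wt%

Formula mass = 1*24.305 + 2*26.982 + 4*15.999 = 142.265 g/mol, of which 53.964 g is Al.
So Al makes up 53.964/142.265 = 0.3793 of the mass, i.e. 37.93%.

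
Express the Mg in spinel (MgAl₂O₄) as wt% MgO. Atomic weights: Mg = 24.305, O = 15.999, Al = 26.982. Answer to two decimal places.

Formula mass = 142.265 g/mol.
1 Mg → 1.0000 mol MgO per formula unit; M(MgO) = 40.304, so MgO mass = 40.304 g.
40.304/142.265 × 100 = 28.33 wt%.

28.33 wt%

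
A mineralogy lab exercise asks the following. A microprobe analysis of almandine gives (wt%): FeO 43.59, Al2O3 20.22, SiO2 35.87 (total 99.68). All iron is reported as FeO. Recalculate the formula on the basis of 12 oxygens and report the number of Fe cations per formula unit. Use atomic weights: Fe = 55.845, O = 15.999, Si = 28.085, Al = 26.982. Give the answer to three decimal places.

FeO: 43.59/71.844 = 0.60673 mol → 0.60673 mol Fe, 0.60673 mol O.
Al2O3: 20.22/101.961 = 0.19831 mol → 0.39662 mol Al, 0.59493 mol O.
SiO2: 35.87/60.083 = 0.59701 mol → 0.59701 mol Si, 1.19402 mol O.
Total oxygen = 2.39568 mol. Normalization factor = 12/2.39568 = 5.00902.
Fe per 12 O = 0.60673 × 5.00902 = 3.039.

3.039 Fe apfu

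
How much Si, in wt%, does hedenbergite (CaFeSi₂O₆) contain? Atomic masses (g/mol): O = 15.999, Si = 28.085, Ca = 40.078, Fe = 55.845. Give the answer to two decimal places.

M(CaFeSi₂O₆) = 248.087 g/mol.
Si contributes 2 × 28.085 = 56.170 g per mole.
56.170/248.087 = 0.2264 → 22.64%.

22.64 wt%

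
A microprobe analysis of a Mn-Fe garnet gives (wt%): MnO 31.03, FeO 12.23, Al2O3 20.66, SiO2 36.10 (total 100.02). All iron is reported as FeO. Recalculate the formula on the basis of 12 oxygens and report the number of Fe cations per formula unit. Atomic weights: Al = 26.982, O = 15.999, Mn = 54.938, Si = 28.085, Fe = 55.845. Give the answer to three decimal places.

0.845 Fe apfu

31.03 wt% MnO ÷ 70.937 g/mol = 0.43743 mol, giving 0.43743 Mn and 0.43743 O.
12.23 wt% FeO ÷ 71.844 g/mol = 0.17023 mol, giving 0.17023 Fe and 0.17023 O.
20.66 wt% Al2O3 ÷ 101.961 g/mol = 0.20263 mol, giving 0.40526 Al and 0.60789 O.
36.10 wt% SiO2 ÷ 60.083 g/mol = 0.60084 mol, giving 0.60084 Si and 1.20168 O.
Oxygen sums to 2.41723; scaling by 12/2.41723 = 4.96436 puts the formula on 12 O.
Fe: 0.17023 × 4.96436 = 0.845 atoms per formula unit.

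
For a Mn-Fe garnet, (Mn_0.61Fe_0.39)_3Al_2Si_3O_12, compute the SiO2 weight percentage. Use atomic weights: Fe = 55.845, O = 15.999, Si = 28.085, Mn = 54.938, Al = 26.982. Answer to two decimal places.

Formula mass = 496.082 g/mol.
3 Si → 3.0000 mol SiO2 per formula unit; M(SiO2) = 60.083, so SiO2 mass = 180.249 g.
180.249/496.082 × 100 = 36.33 wt%.

36.33 wt%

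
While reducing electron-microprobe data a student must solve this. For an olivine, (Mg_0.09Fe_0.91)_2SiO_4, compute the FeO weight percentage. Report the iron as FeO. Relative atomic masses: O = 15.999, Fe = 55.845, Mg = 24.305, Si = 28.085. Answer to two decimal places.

Formula mass = 198.094 g/mol.
1.82 Fe → 1.8200 mol FeO per formula unit; M(FeO) = 71.844, so FeO mass = 130.756 g.
130.756/198.094 × 100 = 66.01 wt%.

66.01 wt%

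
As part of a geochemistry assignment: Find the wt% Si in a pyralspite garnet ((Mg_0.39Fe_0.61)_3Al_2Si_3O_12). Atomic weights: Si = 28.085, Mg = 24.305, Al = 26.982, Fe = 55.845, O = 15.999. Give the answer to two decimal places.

18.28 mass %

Molar mass of (Mg_0.39Fe_0.61)_3Al_2Si_3O_12: 1.17·24.305 + 1.83·55.845 + 2·26.982 + 3·28.085 + 12·15.999 = 460.840 g/mol.
Mass of Si per formula unit: 3 × 28.085 = 84.255 g.
Weight fraction Si = 84.255 / 460.840 = 0.1828.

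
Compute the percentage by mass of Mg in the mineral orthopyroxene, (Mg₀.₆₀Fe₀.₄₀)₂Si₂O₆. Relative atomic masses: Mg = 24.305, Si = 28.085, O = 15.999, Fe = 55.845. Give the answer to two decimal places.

12.90 weight percent

Molar mass of (Mg₀.₆₀Fe₀.₄₀)₂Si₂O₆: 1.20·24.305 + 0.80·55.845 + 2·28.085 + 6·15.999 = 226.006 g/mol.
Mass of Mg per formula unit: 1.20 × 24.305 = 29.166 g.
Weight fraction Mg = 29.166 / 226.006 = 0.1290.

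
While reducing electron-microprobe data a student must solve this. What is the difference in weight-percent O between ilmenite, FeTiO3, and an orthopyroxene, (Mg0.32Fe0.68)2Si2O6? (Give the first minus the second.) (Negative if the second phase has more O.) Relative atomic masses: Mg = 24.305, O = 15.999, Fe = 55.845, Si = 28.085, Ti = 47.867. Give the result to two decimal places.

O in FeTiO3: molar mass 151.709 g/mol; 3×15.999 = 47.997 g → 31.64 wt%.
O in (Mg0.32Fe0.68)2Si2O6: molar mass 243.668 g/mol; 6×15.999 = 95.994 g → 39.40 wt%.
Difference = 31.64 − 39.40 = -7.76 percentage points.

-7.76 percentage points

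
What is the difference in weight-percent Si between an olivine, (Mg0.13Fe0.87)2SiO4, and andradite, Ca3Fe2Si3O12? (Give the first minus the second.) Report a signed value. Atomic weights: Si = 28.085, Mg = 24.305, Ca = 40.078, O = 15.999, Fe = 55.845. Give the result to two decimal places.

-2.22 percentage points

First mineral: 28.085 g Si in 195.571 g formula = 14.36 wt% Si.
Second mineral: 84.255 g Si in 508.167 g formula = 16.58 wt% Si.
14.36% − 16.58% gives a difference of -2.22 percentage points.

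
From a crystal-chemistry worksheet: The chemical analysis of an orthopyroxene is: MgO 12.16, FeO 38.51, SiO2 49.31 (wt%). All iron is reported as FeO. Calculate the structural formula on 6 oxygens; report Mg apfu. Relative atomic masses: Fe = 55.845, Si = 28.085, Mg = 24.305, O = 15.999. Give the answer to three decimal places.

0.730 Mg apfu

MgO (M=40.304): mol = 0.30171; Mg = 0.30171, O = 0.30171.
FeO (M=71.844): mol = 0.53602; Fe = 0.53602, O = 0.53602.
SiO2 (M=60.083): mol = 0.82070; Si = 0.82070, O = 1.64140.
ΣO = 2.47913; factor = 6/ΣO = 2.42020.
Mg apfu = 0.30171 × 2.42020 = 0.730.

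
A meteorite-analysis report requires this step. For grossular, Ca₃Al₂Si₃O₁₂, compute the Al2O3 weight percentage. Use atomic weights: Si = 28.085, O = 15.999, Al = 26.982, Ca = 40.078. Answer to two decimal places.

22.64 wt%

M(Ca₃Al₂Si₃O₁₂) = 450.441 g/mol; M(Al2O3) = 101.961 g/mol.
Moles Al2O3 per formula unit = 2 Al ÷ 2 = 1.0000.
Al2O3 fraction = (1.0000 × 101.961) / 450.441 = 101.961/450.441 = 0.2264.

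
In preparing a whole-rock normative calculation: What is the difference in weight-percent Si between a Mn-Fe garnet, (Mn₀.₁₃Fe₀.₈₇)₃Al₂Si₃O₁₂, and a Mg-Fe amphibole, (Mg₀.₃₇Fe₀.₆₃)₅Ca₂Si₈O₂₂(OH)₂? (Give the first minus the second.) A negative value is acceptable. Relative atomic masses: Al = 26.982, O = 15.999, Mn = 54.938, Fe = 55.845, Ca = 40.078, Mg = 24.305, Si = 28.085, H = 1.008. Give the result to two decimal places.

M((Mn₀.₁₃Fe₀.₈₇)₃Al₂Si₃O₁₂) = 497.388 g/mol, so wt% Si = 84.255/497.388 × 100 = 16.94%.
M((Mg₀.₃₇Fe₀.₆₃)₅Ca₂Si₈O₂₂(OH)₂) = 911.704 g/mol, so wt% Si = 224.680/911.704 × 100 = 24.64%.
16.94 − 24.64 = -7.70 pp.

-7.70 percentage points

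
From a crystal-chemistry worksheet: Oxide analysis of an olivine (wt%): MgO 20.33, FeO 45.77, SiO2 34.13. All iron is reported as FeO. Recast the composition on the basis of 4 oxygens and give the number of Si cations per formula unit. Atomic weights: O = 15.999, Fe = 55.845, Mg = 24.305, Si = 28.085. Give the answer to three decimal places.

0.998 Si apfu

20.33 wt% MgO ÷ 40.304 g/mol = 0.50442 mol, giving 0.50442 Mg and 0.50442 O.
45.77 wt% FeO ÷ 71.844 g/mol = 0.63707 mol, giving 0.63707 Fe and 0.63707 O.
34.13 wt% SiO2 ÷ 60.083 g/mol = 0.56805 mol, giving 0.56805 Si and 1.13610 O.
Oxygen sums to 2.27759; scaling by 4/2.27759 = 1.75624 puts the formula on 4 O.
Si: 0.56805 × 1.75624 = 0.998 atoms per formula unit.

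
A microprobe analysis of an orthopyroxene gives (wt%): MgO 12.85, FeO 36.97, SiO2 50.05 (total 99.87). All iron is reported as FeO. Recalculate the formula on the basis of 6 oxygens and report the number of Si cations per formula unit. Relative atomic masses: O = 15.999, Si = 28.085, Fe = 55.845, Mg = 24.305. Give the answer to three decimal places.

MgO (M=40.304): mol = 0.31883; Mg = 0.31883, O = 0.31883.
FeO (M=71.844): mol = 0.51459; Fe = 0.51459, O = 0.51459.
SiO2 (M=60.083): mol = 0.83301; Si = 0.83301, O = 1.66602.
ΣO = 2.49944; factor = 6/ΣO = 2.40054.
Si apfu = 0.83301 × 2.40054 = 2.000.

2.000 Si apfu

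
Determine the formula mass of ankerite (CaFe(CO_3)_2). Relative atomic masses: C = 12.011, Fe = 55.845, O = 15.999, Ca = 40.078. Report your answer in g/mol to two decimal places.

215.94 g/mol

The formula mass is the sum 1*40.078 + 1*55.845 + 2*12.011 + 6*15.999.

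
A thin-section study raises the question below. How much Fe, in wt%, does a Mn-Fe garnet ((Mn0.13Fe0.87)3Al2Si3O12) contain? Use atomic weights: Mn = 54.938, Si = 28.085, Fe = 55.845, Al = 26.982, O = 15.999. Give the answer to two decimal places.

Molar mass of (Mn0.13Fe0.87)3Al2Si3O12: 0.39×54.938 + 2.61×55.845 + 2×26.982 + 3×28.085 + 12×15.999 = 497.388 g/mol.
Mass of Fe per formula unit: 2.61 × 55.845 = 145.755 g.
Weight fraction Fe = 145.755 / 497.388 = 0.2930.

29.30 wt%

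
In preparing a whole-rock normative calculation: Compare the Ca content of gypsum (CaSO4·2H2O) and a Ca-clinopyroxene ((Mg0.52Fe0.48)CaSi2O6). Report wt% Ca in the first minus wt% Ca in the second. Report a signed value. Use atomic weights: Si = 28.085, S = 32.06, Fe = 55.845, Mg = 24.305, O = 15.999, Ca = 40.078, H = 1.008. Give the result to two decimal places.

M(CaSO4·2H2O) = 172.164 g/mol, so wt% Ca = 40.078/172.164 × 100 = 23.28%.
M((Mg0.52Fe0.48)CaSi2O6) = 231.686 g/mol, so wt% Ca = 40.078/231.686 × 100 = 17.30%.
23.28 − 17.30 = 5.98 pp.

5.98 percentage points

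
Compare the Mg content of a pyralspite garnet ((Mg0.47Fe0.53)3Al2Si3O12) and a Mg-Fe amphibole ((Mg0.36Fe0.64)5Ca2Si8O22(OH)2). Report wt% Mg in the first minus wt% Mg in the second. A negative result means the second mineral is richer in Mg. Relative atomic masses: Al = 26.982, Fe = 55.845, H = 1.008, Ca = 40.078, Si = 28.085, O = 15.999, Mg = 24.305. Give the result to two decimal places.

2.77 percentage points

First mineral: 34.270 g Mg in 453.271 g formula = 7.56 wt% Mg.
Second mineral: 43.749 g Mg in 913.281 g formula = 4.79 wt% Mg.
7.56% − 4.79% gives a difference of 2.77 percentage points.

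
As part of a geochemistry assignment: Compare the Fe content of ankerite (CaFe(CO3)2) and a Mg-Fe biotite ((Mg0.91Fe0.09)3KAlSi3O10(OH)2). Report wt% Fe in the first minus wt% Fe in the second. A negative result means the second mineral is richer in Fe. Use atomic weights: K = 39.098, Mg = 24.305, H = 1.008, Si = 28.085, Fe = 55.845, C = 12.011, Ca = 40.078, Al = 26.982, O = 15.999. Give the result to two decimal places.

First mineral: 55.845 g Fe in 215.939 g formula = 25.86 wt% Fe.
Second mineral: 15.078 g Fe in 425.770 g formula = 3.54 wt% Fe.
25.86% − 3.54% gives a difference of 22.32 percentage points.

22.32 percentage points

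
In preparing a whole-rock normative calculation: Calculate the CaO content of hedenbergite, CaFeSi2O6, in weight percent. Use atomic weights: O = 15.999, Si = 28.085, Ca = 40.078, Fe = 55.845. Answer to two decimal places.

Molar mass of CaFeSi2O6 = 1×40.078 + 1×55.845 + 2×28.085 + 6×15.999 = 248.087 g/mol.
Each formula unit contains 1 Ca, equivalent to 1/1 = 1.0000 mol CaO.
M(CaO) = 1×40.078 + 1×15.999 = 56.077 g/mol.
Mass of CaO per formula unit = 1.0000 × 56.077 = 56.077 g.
CaO wt% = 56.077 / 248.087 × 100 = 22.60%.

22.60 wt%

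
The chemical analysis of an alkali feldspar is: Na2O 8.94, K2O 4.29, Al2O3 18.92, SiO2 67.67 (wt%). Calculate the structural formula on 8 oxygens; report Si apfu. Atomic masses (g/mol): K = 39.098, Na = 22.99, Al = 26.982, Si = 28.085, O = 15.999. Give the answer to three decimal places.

3.004 Si apfu

Na2O: 8.94/61.979 = 0.14424 mol → 0.28848 mol Na, 0.14424 mol O.
K2O: 4.29/94.195 = 0.04554 mol → 0.09108 mol K, 0.04554 mol O.
Al2O3: 18.92/101.961 = 0.18556 mol → 0.37112 mol Al, 0.55668 mol O.
SiO2: 67.67/60.083 = 1.12628 mol → 1.12628 mol Si, 2.25256 mol O.
Total oxygen = 2.99902 mol. Normalization factor = 8/2.99902 = 2.66754.
Si per 8 O = 1.12628 × 2.66754 = 3.004.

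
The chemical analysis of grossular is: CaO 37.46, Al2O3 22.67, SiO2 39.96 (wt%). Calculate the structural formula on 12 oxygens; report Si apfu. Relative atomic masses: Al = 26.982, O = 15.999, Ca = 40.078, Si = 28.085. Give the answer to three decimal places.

2.995 Si apfu

37.46 wt% CaO ÷ 56.077 g/mol = 0.66801 mol, giving 0.66801 Ca and 0.66801 O.
22.67 wt% Al2O3 ÷ 101.961 g/mol = 0.22234 mol, giving 0.44468 Al and 0.66702 O.
39.96 wt% SiO2 ÷ 60.083 g/mol = 0.66508 mol, giving 0.66508 Si and 1.33016 O.
Oxygen sums to 2.66519; scaling by 12/2.66519 = 4.50249 puts the formula on 12 O.
Si: 0.66508 × 4.50249 = 2.995 atoms per formula unit.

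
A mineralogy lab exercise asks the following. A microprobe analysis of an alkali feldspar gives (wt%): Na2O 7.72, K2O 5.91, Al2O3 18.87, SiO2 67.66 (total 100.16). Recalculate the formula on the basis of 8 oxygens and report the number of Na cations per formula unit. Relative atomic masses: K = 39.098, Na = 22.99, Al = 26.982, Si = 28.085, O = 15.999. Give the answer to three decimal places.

0.665 Na apfu

Na2O (M=61.979): mol = 0.12456; Na = 0.24912, O = 0.12456.
K2O (M=94.195): mol = 0.06274; K = 0.12548, O = 0.06274.
Al2O3 (M=101.961): mol = 0.18507; Al = 0.37014, O = 0.55521.
SiO2 (M=60.083): mol = 1.12611; Si = 1.12611, O = 2.25222.
ΣO = 2.99473; factor = 8/ΣO = 2.67136.
Na apfu = 0.24912 × 2.67136 = 0.665.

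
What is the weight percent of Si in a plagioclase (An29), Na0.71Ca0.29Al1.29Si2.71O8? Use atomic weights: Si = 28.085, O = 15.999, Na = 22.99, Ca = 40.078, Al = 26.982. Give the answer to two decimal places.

28.52 wt%

M(Na0.71Ca0.29Al1.29Si2.71O8) = 266.855 g/mol.
Si contributes 2.71 × 28.085 = 76.110 g per mole.
76.110/266.855 = 0.2852 → 28.52%.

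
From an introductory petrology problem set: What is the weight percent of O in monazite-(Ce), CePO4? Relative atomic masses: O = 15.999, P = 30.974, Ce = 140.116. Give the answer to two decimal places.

Molar mass of CePO4: 1*140.116 + 1*30.974 + 4*15.999 = 235.086 g/mol.
Mass of O per formula unit: 4 × 15.999 = 63.996 g.
Weight fraction O = 63.996 / 235.086 = 0.2722.

27.22 wt%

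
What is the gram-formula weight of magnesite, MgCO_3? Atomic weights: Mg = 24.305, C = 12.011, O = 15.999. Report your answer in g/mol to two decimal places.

84.31 g/mol

The formula mass is the sum 1(24.305) + 1(12.011) + 3(15.999).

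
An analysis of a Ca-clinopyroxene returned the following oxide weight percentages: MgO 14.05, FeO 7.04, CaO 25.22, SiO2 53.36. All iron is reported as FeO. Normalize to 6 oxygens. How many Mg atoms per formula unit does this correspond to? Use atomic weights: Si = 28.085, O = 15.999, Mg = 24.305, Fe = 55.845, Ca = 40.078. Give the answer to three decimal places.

MgO (M=40.304): mol = 0.34860; Mg = 0.34860, O = 0.34860.
FeO (M=71.844): mol = 0.09799; Fe = 0.09799, O = 0.09799.
CaO (M=56.077): mol = 0.44974; Ca = 0.44974, O = 0.44974.
SiO2 (M=60.083): mol = 0.88810; Si = 0.88810, O = 1.77620.
ΣO = 2.67253; factor = 6/ΣO = 2.24506.
Mg apfu = 0.34860 × 2.24506 = 0.783.

0.783 Mg apfu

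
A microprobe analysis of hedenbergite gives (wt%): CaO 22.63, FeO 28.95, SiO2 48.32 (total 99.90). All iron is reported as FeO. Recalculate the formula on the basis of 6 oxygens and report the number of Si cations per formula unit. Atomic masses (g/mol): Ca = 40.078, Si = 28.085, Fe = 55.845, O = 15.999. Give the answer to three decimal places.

1.998 Si apfu

22.63 wt% CaO ÷ 56.077 g/mol = 0.40355 mol, giving 0.40355 Ca and 0.40355 O.
28.95 wt% FeO ÷ 71.844 g/mol = 0.40296 mol, giving 0.40296 Fe and 0.40296 O.
48.32 wt% SiO2 ÷ 60.083 g/mol = 0.80422 mol, giving 0.80422 Si and 1.60844 O.
Oxygen sums to 2.41495; scaling by 6/2.41495 = 2.48452 puts the formula on 6 O.
Si: 0.80422 × 2.48452 = 1.998 atoms per formula unit.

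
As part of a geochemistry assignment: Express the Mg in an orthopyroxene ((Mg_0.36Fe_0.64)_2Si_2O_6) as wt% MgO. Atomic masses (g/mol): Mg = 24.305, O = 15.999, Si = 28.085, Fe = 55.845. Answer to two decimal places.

12.03 wt%

M((Mg_0.36Fe_0.64)_2Si_2O_6) = 241.145 g/mol; M(MgO) = 40.304 g/mol.
Moles MgO per formula unit = 0.72 Mg ÷ 1 = 0.7200.
MgO fraction = (0.7200 × 40.304) / 241.145 = 29.019/241.145 = 0.1203.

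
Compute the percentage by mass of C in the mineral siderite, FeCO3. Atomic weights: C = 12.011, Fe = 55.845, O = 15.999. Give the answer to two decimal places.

10.37 weight percent

Molar mass of FeCO3: 1*55.845 + 1*12.011 + 3*15.999 = 115.853 g/mol.
Mass of C per formula unit: 1 × 12.011 = 12.011 g.
Weight fraction C = 12.011 / 115.853 = 0.1037.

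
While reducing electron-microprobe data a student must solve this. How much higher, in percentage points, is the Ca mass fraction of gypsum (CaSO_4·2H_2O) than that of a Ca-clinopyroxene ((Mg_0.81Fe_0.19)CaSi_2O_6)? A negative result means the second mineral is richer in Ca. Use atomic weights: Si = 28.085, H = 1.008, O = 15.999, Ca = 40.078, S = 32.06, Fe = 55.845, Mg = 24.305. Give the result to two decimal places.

M(CaSO_4·2H_2O) = 172.164 g/mol, so wt% Ca = 40.078/172.164 × 100 = 23.28%.
M((Mg_0.81Fe_0.19)CaSi_2O_6) = 222.540 g/mol, so wt% Ca = 40.078/222.540 × 100 = 18.01%.
23.28 − 18.01 = 5.27 pp.

5.27 percentage points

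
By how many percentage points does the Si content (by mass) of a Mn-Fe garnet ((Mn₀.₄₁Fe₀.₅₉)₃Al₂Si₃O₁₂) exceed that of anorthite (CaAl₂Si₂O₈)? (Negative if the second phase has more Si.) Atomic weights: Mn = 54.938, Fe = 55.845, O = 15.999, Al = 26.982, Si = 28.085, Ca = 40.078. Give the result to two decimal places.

-3.22 percentage points

First mineral: 84.255 g Si in 496.626 g formula = 16.97 wt% Si.
Second mineral: 56.170 g Si in 278.204 g formula = 20.19 wt% Si.
16.97% − 20.19% gives a difference of -3.22 percentage points.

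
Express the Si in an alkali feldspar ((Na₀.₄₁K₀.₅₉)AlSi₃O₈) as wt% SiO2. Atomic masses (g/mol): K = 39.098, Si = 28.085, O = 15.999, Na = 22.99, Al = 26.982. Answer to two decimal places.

Formula mass = 271.723 g/mol.
3 Si → 3.0000 mol SiO2 per formula unit; M(SiO2) = 60.083, so SiO2 mass = 180.249 g.
180.249/271.723 × 100 = 66.34 wt%.

66.34 wt%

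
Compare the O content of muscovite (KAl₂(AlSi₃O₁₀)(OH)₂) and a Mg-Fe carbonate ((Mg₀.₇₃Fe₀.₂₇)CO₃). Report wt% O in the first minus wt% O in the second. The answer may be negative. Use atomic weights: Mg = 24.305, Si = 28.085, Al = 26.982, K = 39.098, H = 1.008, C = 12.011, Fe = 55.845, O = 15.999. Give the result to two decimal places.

-3.50 percentage points

O in KAl₂(AlSi₃O₁₀)(OH)₂: molar mass 398.303 g/mol; 12×15.999 = 191.988 g → 48.20 wt%.
O in (Mg₀.₇₃Fe₀.₂₇)CO₃: molar mass 92.829 g/mol; 3×15.999 = 47.997 g → 51.70 wt%.
Difference = 48.20 − 51.70 = -3.50 percentage points.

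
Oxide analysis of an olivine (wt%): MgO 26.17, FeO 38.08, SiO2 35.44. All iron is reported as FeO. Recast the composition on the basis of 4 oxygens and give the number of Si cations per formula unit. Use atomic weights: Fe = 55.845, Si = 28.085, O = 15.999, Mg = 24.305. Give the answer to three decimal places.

1.000 Si apfu

MgO: 26.17/40.304 = 0.64932 mol → 0.64932 mol Mg, 0.64932 mol O.
FeO: 38.08/71.844 = 0.53004 mol → 0.53004 mol Fe, 0.53004 mol O.
SiO2: 35.44/60.083 = 0.58985 mol → 0.58985 mol Si, 1.17970 mol O.
Total oxygen = 2.35906 mol. Normalization factor = 4/2.35906 = 1.69559.
Si per 4 O = 0.58985 × 1.69559 = 1.000.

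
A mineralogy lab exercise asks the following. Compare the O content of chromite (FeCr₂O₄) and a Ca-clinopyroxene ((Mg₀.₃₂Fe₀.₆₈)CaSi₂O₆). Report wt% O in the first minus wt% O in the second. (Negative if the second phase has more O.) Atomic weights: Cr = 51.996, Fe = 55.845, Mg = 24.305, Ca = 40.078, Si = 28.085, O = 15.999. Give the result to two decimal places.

-11.74 percentage points

O in FeCr₂O₄: molar mass 223.833 g/mol; 4×15.999 = 63.996 g → 28.59 wt%.
O in (Mg₀.₃₂Fe₀.₆₈)CaSi₂O₆: molar mass 237.994 g/mol; 6×15.999 = 95.994 g → 40.33 wt%.
Difference = 28.59 − 40.33 = -11.74 percentage points.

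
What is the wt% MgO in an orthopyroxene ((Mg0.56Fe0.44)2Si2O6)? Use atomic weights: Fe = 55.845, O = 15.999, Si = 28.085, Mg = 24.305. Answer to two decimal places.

Molar mass of (Mg0.56Fe0.44)2Si2O6 = 1.12·24.305 + 0.88·55.845 + 2·28.085 + 6·15.999 = 228.529 g/mol.
Each formula unit contains 1.12 Mg, equivalent to 1.12/1 = 1.1200 mol MgO.
M(MgO) = 1×24.305 + 1×15.999 = 40.304 g/mol.
Mass of MgO per formula unit = 1.1200 × 40.304 = 45.140 g.
MgO wt% = 45.140 / 228.529 × 100 = 19.75%.

19.75 wt%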